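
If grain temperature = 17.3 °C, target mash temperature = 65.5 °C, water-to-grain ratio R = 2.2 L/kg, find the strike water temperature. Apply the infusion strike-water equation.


T_strike = (0.41/R)·(T_mash − T_grain) + T_mash
T_strike = (0.41/2.2)·(65.5 − 17.3) + 65.5

74.4827 °C


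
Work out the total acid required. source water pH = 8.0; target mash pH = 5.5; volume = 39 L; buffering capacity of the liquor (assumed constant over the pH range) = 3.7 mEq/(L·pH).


acid = buffering capacity · (pH_source − pH_target) · V
acid = 3.7 · (8.0 − 5.5) · 39

360.7500 mEq


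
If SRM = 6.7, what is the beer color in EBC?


EBC = SRM · 1.97
EBC = 6.7 · 1.97

13.1990 EBC


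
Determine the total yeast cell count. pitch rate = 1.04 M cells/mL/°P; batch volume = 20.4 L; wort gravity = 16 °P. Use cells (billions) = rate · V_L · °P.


cells = 1.04 · 20.4 · 16

339.4560 billion cells


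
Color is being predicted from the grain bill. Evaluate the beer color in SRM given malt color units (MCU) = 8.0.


SRM = 1.4922 · MCU^0.6859
SRM = 1.4922 · 8.0^0.6859

6.2124 SRM


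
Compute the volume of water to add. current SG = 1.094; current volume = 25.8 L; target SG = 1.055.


V_water = V·((SG_curr − 1)/(SG_target − 1) − 1)
V_water = 25.8·((1.094 − 1)/(1.055 − 1) − 1)

18.2945 L


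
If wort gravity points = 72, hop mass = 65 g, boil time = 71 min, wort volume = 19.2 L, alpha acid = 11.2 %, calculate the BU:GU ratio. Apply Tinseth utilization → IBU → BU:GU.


U = 1.65·0.000125^(GP/1000)·(1−e^(−0.04t))/4.15;  IBU = (α/100)·m·U·1000/V;  BU:GU = IBU/GP
U = 1.65·0.000125^(72/1000)·(1−e^(−0.04·71))/4.15 = 0.1960
IBU = (11.2/100)·65·0.1960·1000/19.2 = 74.3187
BU:GU = 74.3187/72

1.0322


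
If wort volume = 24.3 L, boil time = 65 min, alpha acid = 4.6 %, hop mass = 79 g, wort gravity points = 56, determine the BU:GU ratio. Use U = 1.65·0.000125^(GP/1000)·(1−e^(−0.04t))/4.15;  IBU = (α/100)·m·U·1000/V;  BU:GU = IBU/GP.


U = 1.65·0.000125^(56/1000)·(1−e^(−0.04·65))/4.15 = 0.2225
IBU = (4.6/100)·79·0.2225·1000/24.3 = 33.2755
BU:GU = 33.2755/56

0.5942


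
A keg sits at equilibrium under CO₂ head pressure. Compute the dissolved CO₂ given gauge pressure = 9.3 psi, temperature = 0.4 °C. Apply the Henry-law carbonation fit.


vols = (P + 14.695)·(0.01821 + 0.09011·e^(−0.04·T))
vols = (9.3 + 14.695)·(0.01821 + 0.09011·e^(−0.04·0.4))

2.5648 volumes


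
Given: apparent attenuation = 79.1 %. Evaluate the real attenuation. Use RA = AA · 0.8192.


RA = 79.1 · 0.8192

64.7987 %


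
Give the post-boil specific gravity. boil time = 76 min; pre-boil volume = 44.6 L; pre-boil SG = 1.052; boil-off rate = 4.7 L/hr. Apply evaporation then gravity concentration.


V_post = V_pre − rate·(t/60);  SG_post = 1 + (SG_pre−1)·V_pre/V_post
V_post = 44.6 − 4.7·(76/60) = 38.6467
SG_post = 1 + (1.052 − 1)·44.6/38.6467

1.0600


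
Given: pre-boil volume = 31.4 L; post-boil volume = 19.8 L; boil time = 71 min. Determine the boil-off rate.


rate = (V_pre − V_post) / (t_min/60)
rate = (31.4 − 19.8) / (71/60)

9.8028 L/hr


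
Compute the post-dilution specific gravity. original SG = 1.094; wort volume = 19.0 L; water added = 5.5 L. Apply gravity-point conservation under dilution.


SG_new = 1 + (SG_old − 1)·V_old/(V_old + V_water)
pts = (1.094 − 1)·1000·19.0/(19.0 + 5.5) = 72.8980
SG_new = 1 + 72.8980/1000

1.0729


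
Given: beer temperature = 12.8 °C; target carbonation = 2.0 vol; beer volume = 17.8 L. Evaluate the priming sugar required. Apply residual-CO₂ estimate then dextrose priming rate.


residual = 14.695·(0.01821 + 0.09011·e^(−0.04·T));  sugar = (target − residual)·4.0·V
residual = 14.695·(0.01821 + 0.09011·e^(−0.04·12.8)) = 1.0612
sugar = (2.0 − 1.0612)·4.0·17.8

66.8452 g


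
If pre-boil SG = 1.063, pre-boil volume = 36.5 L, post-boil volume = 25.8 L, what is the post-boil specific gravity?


SG_post = 1 + (SG_pre − 1)·V_pre/V_post
pts_pre = (1.063 − 1)·1000 = 63.0000
pts_post = 63.0000·36.5/25.8 = 89.1279
SG_post = 1 + 89.1279/1000

1.0891


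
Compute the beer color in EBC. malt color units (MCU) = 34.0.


SRM = 1.4922·MCU^0.6859;  EBC = SRM·1.97
SRM = 1.4922·34.0^0.6859 = 16.7598
EBC = 16.7598·1.97

33.0168 EBC


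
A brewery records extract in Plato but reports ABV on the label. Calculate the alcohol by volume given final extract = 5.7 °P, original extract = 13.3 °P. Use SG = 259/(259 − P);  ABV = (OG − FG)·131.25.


OG = 259/(259 − 13.3) = 1.0541
FG = 259/(259 − 5.7) = 1.0225
ABV = (1.0541 − 1.0225)·131.25

4.1512 % ABV


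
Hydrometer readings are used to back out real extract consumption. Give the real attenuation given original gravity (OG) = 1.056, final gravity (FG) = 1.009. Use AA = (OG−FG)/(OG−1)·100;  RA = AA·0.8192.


AA = (1.056 − 1.009)/(1.056 − 1)·100 = 83.9286
RA = 83.9286·0.8192

68.7543 %


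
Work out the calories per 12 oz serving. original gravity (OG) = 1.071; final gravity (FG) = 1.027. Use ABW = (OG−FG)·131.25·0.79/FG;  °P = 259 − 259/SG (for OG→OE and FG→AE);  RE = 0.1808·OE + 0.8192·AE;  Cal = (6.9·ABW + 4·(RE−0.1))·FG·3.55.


ABW = (1.071 − 1.027)·131.25·0.79/1.027 = 4.4423
OE = 259 − 259/1.071 = 17.1699 °P
AE = 259 − 259/1.027 = 6.8092 °P
RE = 0.1808·17.1699 + 0.8192·6.8092 = 8.6824 °P
Cal = (6.9·4.4423 + 4·(8.6824−0.1))·1.027·3.55

236.9126 kcal


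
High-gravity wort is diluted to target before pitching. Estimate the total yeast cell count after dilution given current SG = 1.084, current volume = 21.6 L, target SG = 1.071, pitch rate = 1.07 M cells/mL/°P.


V_w = V·((SG_c−1)/(SG_t−1)−1);  °P = 259 − 259/SG_t;  cells = rate·(V+V_w)·°P
V_w = 21.6·((1.084−1)/(1.071−1)−1) = 3.9549
V_final = 21.6 + 3.9549 = 25.5549
°P = 259 − 259/1.071 = 17.1699
cells = 1.07·25.5549·17.1699

469.4908 billion cells


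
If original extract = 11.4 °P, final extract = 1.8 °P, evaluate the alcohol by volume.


SG = 259/(259 − P);  ABV = (OG − FG)·131.25
OG = 259/(259 − 11.4) = 1.0460
FG = 259/(259 − 1.8) = 1.0070
ABV = (1.0460 − 1.0070)·131.25

5.1245 % ABV


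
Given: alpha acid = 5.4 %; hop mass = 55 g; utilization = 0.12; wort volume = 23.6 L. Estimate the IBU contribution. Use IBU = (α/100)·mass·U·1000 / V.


IBU = (5.4/100)·55·0.12·1000 / 23.6

15.1017 IBU


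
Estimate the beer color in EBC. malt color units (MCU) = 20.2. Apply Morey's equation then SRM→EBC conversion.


SRM = 1.4922·MCU^0.6859;  EBC = SRM·1.97
SRM = 1.4922·20.2^0.6859 = 11.7265
EBC = 11.7265·1.97

23.1012 EBC


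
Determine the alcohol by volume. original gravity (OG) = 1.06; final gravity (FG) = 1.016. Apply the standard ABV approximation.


ABV = (OG − FG) · 131.25
ABV = (1.06 − 1.016) · 131.25

5.7750 % ABV


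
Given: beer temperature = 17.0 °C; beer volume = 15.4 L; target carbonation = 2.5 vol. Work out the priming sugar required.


residual = 14.695·(0.01821 + 0.09011·e^(−0.04·T));  sugar = (target − residual)·4.0·V
residual = 14.695·(0.01821 + 0.09011·e^(−0.04·17.0)) = 0.9384
sugar = (2.5 − 0.9384)·4.0·15.4

96.1920 g


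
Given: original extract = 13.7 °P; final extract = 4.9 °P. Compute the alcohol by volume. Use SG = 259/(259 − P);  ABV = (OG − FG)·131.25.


OG = 259/(259 − 13.7) = 1.0558
FG = 259/(259 − 4.9) = 1.0193
ABV = (1.0558 − 1.0193)·131.25

4.7993 % ABV


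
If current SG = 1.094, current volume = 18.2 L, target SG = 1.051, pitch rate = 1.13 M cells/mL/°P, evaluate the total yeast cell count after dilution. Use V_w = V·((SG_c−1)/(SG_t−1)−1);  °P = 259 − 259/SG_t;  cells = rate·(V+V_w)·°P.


V_w = 18.2·((1.094−1)/(1.051−1)−1) = 15.3451
V_final = 18.2 + 15.3451 = 33.5451
°P = 259 − 259/1.051 = 12.5680
cells = 1.13·33.5451·12.5680

476.4033 billion cells


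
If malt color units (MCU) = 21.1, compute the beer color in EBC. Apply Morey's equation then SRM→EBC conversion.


SRM = 1.4922·MCU^0.6859;  EBC = SRM·1.97
SRM = 1.4922·21.1^0.6859 = 12.0824
EBC = 12.0824·1.97

23.8023 EBC


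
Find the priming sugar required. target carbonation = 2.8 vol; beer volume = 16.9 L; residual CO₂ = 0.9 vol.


sugar = (target − residual)·4.0·V
sugar = (2.8 − 0.9)·4.0·16.9

128.4400 g


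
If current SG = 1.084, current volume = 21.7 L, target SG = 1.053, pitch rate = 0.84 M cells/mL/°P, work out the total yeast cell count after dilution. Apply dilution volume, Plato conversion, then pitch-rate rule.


V_w = V·((SG_c−1)/(SG_t−1)−1);  °P = 259 − 259/SG_t;  cells = rate·(V+V_w)·°P
V_w = 21.7·((1.084−1)/(1.053−1)−1) = 12.6925
V_final = 21.7 + 12.6925 = 34.3925
°P = 259 − 259/1.053 = 13.0361
cells = 0.84·34.3925·13.0361

376.6081 billion cells


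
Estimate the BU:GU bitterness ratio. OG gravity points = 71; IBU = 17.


BU:GU = IBU / OG_points
BU:GU = 17 / 71

0.2394


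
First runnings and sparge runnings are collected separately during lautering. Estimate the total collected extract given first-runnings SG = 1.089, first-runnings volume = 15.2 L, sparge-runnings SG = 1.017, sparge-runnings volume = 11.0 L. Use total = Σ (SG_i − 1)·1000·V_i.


first = (1.089 − 1)·1000·15.2 = 1352.8000
sparge = (1.017 − 1)·1000·11.0 = 187.0000
total = 1352.8000 + 187.0000

1539.8000 gravity·L


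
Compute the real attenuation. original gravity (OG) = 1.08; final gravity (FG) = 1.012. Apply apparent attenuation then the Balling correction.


AA = (OG−FG)/(OG−1)·100;  RA = AA·0.8192
AA = (1.08 − 1.012)/(1.08 − 1)·100 = 85.0000
RA = 85.0000·0.8192

69.6320 %


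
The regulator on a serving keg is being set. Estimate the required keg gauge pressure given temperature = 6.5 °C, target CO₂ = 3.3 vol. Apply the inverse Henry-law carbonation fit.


psi = vols/(0.01821 + 0.09011·e^(−0.04·T)) − 14.695
psi = 3.3/(0.01821 + 0.09011·e^(−0.04·6.5)) − 14.695

22.9378 psi


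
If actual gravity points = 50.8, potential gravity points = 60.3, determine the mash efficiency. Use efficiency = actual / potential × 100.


efficiency = 50.8 / 60.3 × 100

84.2454 %


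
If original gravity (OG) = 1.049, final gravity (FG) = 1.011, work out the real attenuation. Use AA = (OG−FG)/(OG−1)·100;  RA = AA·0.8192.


AA = (1.049 − 1.011)/(1.049 − 1)·100 = 77.5510
RA = 77.5510·0.8192

63.5298 %


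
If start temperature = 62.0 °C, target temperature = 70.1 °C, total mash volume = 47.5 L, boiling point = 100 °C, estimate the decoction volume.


V_dec = V_total·(T_target − T_start)/(T_boil − T_start)
V_dec = 47.5·(70.1 − 62.0)/(100 − 62.0)

10.1250 L


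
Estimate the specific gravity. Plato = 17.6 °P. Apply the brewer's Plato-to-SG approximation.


SG = 259/(259 − P)
SG = 259/(259 − 17.6)

1.0729


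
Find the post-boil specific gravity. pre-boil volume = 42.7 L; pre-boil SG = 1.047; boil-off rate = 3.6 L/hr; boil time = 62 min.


V_post = V_pre − rate·(t/60);  SG_post = 1 + (SG_pre−1)·V_pre/V_post
V_post = 42.7 − 3.6·(62/60) = 38.9800
SG_post = 1 + (1.047 − 1)·42.7/38.9800

1.0515


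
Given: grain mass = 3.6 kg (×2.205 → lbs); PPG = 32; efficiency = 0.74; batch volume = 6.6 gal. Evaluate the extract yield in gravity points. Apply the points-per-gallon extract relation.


points = lbs × PPG × eff / vol
lbs = 3.6 × 2.205 = 7.9380
points = 7.9380 × 32 × 0.74 / 6.6

28.4806 points


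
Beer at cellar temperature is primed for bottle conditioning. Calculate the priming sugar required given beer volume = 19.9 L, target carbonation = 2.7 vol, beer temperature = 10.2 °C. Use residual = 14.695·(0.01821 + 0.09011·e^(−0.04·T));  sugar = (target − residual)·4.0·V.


residual = 14.695·(0.01821 + 0.09011·e^(−0.04·10.2)) = 1.1481
sugar = (2.7 − 1.1481)·4.0·19.9

123.5282 g


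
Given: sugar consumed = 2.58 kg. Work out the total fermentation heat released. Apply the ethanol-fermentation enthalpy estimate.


Q = m_sugar · 590 kJ/kg
Q = 2.58 · 590

1522.2000 kJ


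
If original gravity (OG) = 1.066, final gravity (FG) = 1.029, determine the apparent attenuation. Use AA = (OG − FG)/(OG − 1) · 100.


AA = (1.066 − 1.029)/(1.066 − 1) · 100

56.0606 %


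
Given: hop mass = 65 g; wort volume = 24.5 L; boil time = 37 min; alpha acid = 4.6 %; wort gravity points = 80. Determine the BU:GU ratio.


U = 1.65·0.000125^(GP/1000)·(1−e^(−0.04t))/4.15;  IBU = (α/100)·m·U·1000/V;  BU:GU = IBU/GP
U = 1.65·0.000125^(80/1000)·(1−e^(−0.04·37))/4.15 = 0.1496
IBU = (4.6/100)·65·0.1496·1000/24.5 = 18.2606
BU:GU = 18.2606/80

0.2283


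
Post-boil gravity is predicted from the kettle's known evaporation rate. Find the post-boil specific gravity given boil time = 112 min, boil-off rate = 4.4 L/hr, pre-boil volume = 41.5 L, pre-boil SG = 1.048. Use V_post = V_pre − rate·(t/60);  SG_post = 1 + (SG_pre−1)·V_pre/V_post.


V_post = 41.5 − 4.4·(112/60) = 33.2867
SG_post = 1 + (1.048 − 1)·41.5/33.2867

1.0598


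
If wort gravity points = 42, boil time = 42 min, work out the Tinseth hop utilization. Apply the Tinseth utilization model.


U = 1.65·0.000125^(GP/1000) · (1 − e^(−0.04·t))/4.15
bigness = 1.65·0.000125^(42/1000) = 1.1312
boil_factor = (1 − e^(−0.04·42))/4.15 = 0.1961
U = 1.1312 · 0.1961

0.2218


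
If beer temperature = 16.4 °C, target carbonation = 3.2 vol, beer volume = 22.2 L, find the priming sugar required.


residual = 14.695·(0.01821 + 0.09011·e^(−0.04·T));  sugar = (target − residual)·4.0·V
residual = 14.695·(0.01821 + 0.09011·e^(−0.04·16.4)) = 0.9547
sugar = (3.2 − 0.9547)·4.0·22.2

199.3794 g


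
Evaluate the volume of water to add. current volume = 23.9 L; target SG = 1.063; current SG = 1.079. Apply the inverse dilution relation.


V_water = V·((SG_curr − 1)/(SG_target − 1) − 1)
V_water = 23.9·((1.079 − 1)/(1.063 − 1) − 1)

6.0698 L


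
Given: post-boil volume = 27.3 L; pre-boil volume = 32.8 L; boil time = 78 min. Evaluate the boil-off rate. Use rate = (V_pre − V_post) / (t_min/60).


rate = (32.8 − 27.3) / (78/60)

4.2308 L/hr


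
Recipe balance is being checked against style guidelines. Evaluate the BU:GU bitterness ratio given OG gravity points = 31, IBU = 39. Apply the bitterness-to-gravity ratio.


BU:GU = IBU / OG_points
BU:GU = 39 / 31

1.2581


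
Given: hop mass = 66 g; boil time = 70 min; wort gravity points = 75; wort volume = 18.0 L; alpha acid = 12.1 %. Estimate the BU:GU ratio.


U = 1.65·0.000125^(GP/1000)·(1−e^(−0.04t))/4.15;  IBU = (α/100)·m·U·1000/V;  BU:GU = IBU/GP
U = 1.65·0.000125^(75/1000)·(1−e^(−0.04·70))/4.15 = 0.1903
IBU = (12.1/100)·66·0.1903·1000/18.0 = 84.4334
BU:GU = 84.4334/75

1.1258


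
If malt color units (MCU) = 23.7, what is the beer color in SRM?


SRM = 1.4922 · MCU^0.6859
SRM = 1.4922 · 23.7^0.6859

13.0848 SRM


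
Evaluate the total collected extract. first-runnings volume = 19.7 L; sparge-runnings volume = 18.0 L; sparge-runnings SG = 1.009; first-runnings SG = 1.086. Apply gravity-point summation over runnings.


total = Σ (SG_i − 1)·1000·V_i
first = (1.086 − 1)·1000·19.7 = 1694.2000
sparge = (1.009 − 1)·1000·18.0 = 162.0000
total = 1694.2000 + 162.0000

1856.2000 gravity·L


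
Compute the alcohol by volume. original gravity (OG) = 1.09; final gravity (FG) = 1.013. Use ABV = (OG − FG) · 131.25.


ABV = (1.09 − 1.013) · 131.25

10.1063 % ABV


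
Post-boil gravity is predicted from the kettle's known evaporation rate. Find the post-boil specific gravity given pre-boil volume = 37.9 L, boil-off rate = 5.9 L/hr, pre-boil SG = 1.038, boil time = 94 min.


V_post = V_pre − rate·(t/60);  SG_post = 1 + (SG_pre−1)·V_pre/V_post
V_post = 37.9 − 5.9·(94/60) = 28.6567
SG_post = 1 + (1.038 − 1)·37.9/28.6567

1.0503


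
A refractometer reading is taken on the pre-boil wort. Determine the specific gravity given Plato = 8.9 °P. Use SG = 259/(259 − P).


SG = 259/(259 − 8.9)

1.0356


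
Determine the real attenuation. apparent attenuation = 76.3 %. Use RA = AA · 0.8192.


RA = 76.3 · 0.8192

62.5050 %


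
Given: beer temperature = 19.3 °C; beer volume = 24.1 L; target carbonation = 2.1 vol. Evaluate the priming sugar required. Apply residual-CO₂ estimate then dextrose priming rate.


residual = 14.695·(0.01821 + 0.09011·e^(−0.04·T));  sugar = (target − residual)·4.0·V
residual = 14.695·(0.01821 + 0.09011·e^(−0.04·19.3)) = 0.8795
sugar = (2.1 − 0.8795)·4.0·24.1

117.6584 g


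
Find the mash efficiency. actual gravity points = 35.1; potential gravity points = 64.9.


efficiency = actual / potential × 100
efficiency = 35.1 / 64.9 × 100

54.0832 %


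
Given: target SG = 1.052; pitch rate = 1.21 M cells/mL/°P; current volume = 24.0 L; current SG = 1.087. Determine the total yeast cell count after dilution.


V_w = V·((SG_c−1)/(SG_t−1)−1);  °P = 259 − 259/SG_t;  cells = rate·(V+V_w)·°P
V_w = 24.0·((1.087−1)/(1.052−1)−1) = 16.1538
V_final = 24.0 + 16.1538 = 40.1538
°P = 259 − 259/1.052 = 12.8023
cells = 1.21·40.1538·12.8023

622.0136 billion cells


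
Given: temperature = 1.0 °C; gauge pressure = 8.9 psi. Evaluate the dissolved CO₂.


vols = (P + 14.695)·(0.01821 + 0.09011·e^(−0.04·T))
vols = (8.9 + 14.695)·(0.01821 + 0.09011·e^(−0.04·1.0))

2.4724 volumes


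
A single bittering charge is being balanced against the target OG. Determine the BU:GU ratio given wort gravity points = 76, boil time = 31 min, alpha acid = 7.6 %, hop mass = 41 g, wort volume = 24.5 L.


U = 1.65·0.000125^(GP/1000)·(1−e^(−0.04t))/4.15;  IBU = (α/100)·m·U·1000/V;  BU:GU = IBU/GP
U = 1.65·0.000125^(76/1000)·(1−e^(−0.04·31))/4.15 = 0.1427
IBU = (7.6/100)·41·0.1427·1000/24.5 = 18.1496
BU:GU = 18.1496/76

0.2388


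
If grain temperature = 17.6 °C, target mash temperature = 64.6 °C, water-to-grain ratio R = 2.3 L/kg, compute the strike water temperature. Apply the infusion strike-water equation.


T_strike = (0.41/R)·(T_mash − T_grain) + T_mash
T_strike = (0.41/2.3)·(64.6 − 17.6) + 64.6

72.9783 °C


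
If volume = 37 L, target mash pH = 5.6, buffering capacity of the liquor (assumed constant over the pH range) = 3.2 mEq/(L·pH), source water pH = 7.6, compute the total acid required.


acid = buffering capacity · (pH_source − pH_target) · V
acid = 3.2 · (7.6 − 5.6) · 37

236.8000 mEq


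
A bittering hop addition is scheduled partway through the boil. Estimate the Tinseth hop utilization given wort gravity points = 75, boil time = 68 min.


U = 1.65·0.000125^(GP/1000) · (1 − e^(−0.04·t))/4.15
bigness = 1.65·0.000125^(75/1000) = 0.8409
boil_factor = (1 − e^(−0.04·68))/4.15 = 0.2251
U = 0.8409 · 0.2251

0.1893


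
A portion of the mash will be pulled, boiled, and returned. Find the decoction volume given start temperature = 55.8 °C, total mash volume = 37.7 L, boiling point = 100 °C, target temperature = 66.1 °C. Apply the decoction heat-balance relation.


V_dec = V_total·(T_target − T_start)/(T_boil − T_start)
V_dec = 37.7·(66.1 − 55.8)/(100 − 55.8)

8.7853 L


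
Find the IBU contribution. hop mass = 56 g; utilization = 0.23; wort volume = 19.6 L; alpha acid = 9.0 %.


IBU = (α/100)·mass·U·1000 / V
IBU = (9.0/100)·56·0.23·1000 / 19.6

59.1429 IBU


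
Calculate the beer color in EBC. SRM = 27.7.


EBC = SRM · 1.97
EBC = 27.7 · 1.97

54.5690 EBC


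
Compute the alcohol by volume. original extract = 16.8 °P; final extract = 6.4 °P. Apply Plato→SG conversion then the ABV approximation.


SG = 259/(259 − P);  ABV = (OG − FG)·131.25
OG = 259/(259 − 16.8) = 1.0694
FG = 259/(259 − 6.4) = 1.0253
ABV = (1.0694 − 1.0253)·131.25

5.7786 % ABV


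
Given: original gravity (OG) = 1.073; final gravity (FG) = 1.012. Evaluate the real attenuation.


AA = (OG−FG)/(OG−1)·100;  RA = AA·0.8192
AA = (1.073 − 1.012)/(1.073 − 1)·100 = 83.5616
RA = 83.5616·0.8192

68.4537 %


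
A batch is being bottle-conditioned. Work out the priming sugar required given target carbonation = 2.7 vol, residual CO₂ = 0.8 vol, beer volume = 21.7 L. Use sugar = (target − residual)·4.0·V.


sugar = (2.7 − 0.8)·4.0·21.7

164.9200 g


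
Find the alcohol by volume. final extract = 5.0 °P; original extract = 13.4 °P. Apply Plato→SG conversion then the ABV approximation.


SG = 259/(259 − P);  ABV = (OG − FG)·131.25
OG = 259/(259 − 13.4) = 1.0546
FG = 259/(259 − 5.0) = 1.0197
ABV = (1.0546 − 1.0197)·131.25

4.5774 % ABV


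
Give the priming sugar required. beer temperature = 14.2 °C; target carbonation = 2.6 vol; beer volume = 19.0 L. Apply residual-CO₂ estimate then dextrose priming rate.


residual = 14.695·(0.01821 + 0.09011·e^(−0.04·T));  sugar = (target − residual)·4.0·V
residual = 14.695·(0.01821 + 0.09011·e^(−0.04·14.2)) = 1.0179
sugar = (2.6 − 1.0179)·4.0·19.0

120.2362 g


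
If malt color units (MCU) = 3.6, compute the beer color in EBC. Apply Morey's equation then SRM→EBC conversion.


SRM = 1.4922·MCU^0.6859;  EBC = SRM·1.97
SRM = 1.4922·3.6^0.6859 = 3.5925
EBC = 3.5925·1.97

7.0772 EBC


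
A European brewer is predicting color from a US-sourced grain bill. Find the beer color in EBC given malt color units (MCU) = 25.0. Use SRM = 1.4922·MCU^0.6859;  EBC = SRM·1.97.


SRM = 1.4922·25.0^0.6859 = 13.5729
EBC = 13.5729·1.97

26.7387 EBC


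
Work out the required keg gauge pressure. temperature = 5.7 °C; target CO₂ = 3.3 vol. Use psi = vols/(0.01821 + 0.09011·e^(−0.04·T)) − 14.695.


psi = 3.3/(0.01821 + 0.09011·e^(−0.04·5.7)) − 14.695

21.9926 psi


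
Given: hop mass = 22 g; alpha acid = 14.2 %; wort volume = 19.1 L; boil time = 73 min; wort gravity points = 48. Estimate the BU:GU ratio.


U = 1.65·0.000125^(GP/1000)·(1−e^(−0.04t))/4.15;  IBU = (α/100)·m·U·1000/V;  BU:GU = IBU/GP
U = 1.65·0.000125^(48/1000)·(1−e^(−0.04·73))/4.15 = 0.2443
IBU = (14.2/100)·22·0.2443·1000/19.1 = 39.9656
BU:GU = 39.9656/48

0.8326


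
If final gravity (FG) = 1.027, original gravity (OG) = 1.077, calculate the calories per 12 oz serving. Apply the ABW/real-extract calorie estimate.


ABW = (OG−FG)·131.25·0.79/FG;  °P = 259 − 259/SG (for OG→OE and FG→AE);  RE = 0.1808·OE + 0.8192·AE;  Cal = (6.9·ABW + 4·(RE−0.1))·FG·3.55
ABW = (1.077 − 1.027)·131.25·0.79/1.027 = 5.0481
OE = 259 − 259/1.077 = 18.5172 °P
AE = 259 − 259/1.027 = 6.8092 °P
RE = 0.1808·18.5172 + 0.8192·6.8092 = 8.9260 °P
Cal = (6.9·5.0481 + 4·(8.9260−0.1))·1.027·3.55

255.7038 kcal


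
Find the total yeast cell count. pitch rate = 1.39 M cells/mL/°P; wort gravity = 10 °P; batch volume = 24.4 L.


cells (billions) = rate · V_L · °P
cells = 1.39 · 24.4 · 10

339.1600 billion cells


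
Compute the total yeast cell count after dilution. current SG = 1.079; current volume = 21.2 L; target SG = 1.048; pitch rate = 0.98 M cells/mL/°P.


V_w = V·((SG_c−1)/(SG_t−1)−1);  °P = 259 − 259/SG_t;  cells = rate·(V+V_w)·°P
V_w = 21.2·((1.079−1)/(1.048−1)−1) = 13.6917
V_final = 21.2 + 13.6917 = 34.8917
°P = 259 − 259/1.048 = 11.8626
cells = 0.98·34.8917·11.8626

405.6276 billion cells


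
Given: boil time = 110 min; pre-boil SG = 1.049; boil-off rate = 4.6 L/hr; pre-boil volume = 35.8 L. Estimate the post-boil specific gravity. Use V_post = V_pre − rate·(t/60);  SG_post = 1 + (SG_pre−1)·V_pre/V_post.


V_post = 35.8 − 4.6·(110/60) = 27.3667
SG_post = 1 + (1.049 − 1)·35.8/27.3667

1.0641


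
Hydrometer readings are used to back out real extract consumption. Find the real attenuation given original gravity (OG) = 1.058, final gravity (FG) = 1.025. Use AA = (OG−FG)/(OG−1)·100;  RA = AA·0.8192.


AA = (1.058 − 1.025)/(1.058 − 1)·100 = 56.8966
RA = 56.8966·0.8192

46.6097 %


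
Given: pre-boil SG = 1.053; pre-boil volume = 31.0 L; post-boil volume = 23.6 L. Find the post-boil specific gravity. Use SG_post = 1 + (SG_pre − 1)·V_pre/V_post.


pts_pre = (1.053 − 1)·1000 = 53.0000
pts_post = 53.0000·31.0/23.6 = 69.6186
SG_post = 1 + 69.6186/1000

1.0696


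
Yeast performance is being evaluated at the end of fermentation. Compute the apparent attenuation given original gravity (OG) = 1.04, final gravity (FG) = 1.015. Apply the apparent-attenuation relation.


AA = (OG − FG)/(OG − 1) · 100
AA = (1.04 − 1.015)/(1.04 − 1) · 100

62.5000 %


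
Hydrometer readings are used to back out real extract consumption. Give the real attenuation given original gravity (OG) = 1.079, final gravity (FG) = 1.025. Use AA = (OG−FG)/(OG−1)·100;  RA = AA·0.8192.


AA = (1.079 − 1.025)/(1.079 − 1)·100 = 68.3544
RA = 68.3544·0.8192

55.9959 %


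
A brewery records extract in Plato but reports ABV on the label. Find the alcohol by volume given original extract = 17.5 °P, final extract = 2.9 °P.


SG = 259/(259 − P);  ABV = (OG − FG)·131.25
OG = 259/(259 − 17.5) = 1.0725
FG = 259/(259 − 2.9) = 1.0113
ABV = (1.0725 − 1.0113)·131.25

8.0246 % ABV


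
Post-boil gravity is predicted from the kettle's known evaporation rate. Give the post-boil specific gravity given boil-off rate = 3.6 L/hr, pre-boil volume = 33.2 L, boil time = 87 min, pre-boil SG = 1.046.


V_post = V_pre − rate·(t/60);  SG_post = 1 + (SG_pre−1)·V_pre/V_post
V_post = 33.2 − 3.6·(87/60) = 27.9800
SG_post = 1 + (1.046 − 1)·33.2/27.9800

1.0546


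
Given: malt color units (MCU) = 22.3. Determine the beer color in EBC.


SRM = 1.4922·MCU^0.6859;  EBC = SRM·1.97
SRM = 1.4922·22.3^0.6859 = 12.5496
EBC = 12.5496·1.97

24.7227 EBC


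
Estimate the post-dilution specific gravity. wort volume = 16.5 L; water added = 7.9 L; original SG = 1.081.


SG_new = 1 + (SG_old − 1)·V_old/(V_old + V_water)
pts = (1.081 − 1)·1000·16.5/(16.5 + 7.9) = 54.7746
SG_new = 1 + 54.7746/1000

1.0548


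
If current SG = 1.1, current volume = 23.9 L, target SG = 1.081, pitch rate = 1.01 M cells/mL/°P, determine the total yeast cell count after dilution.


V_w = V·((SG_c−1)/(SG_t−1)−1);  °P = 259 − 259/SG_t;  cells = rate·(V+V_w)·°P
V_w = 23.9·((1.1−1)/(1.081−1)−1) = 5.6062
V_final = 23.9 + 5.6062 = 29.5062
°P = 259 − 259/1.081 = 19.4070
cells = 1.01·29.5062·19.4070

578.3535 billion cells


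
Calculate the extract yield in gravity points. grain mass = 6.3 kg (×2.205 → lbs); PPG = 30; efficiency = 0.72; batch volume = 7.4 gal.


points = lbs × PPG × eff / vol
lbs = 6.3 × 2.205 = 13.8915
points = 13.8915 × 30 × 0.72 / 7.4

40.5482 points


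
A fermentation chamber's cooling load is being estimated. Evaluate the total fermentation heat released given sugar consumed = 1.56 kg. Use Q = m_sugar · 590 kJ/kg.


Q = 1.56 · 590

920.4000 kJ


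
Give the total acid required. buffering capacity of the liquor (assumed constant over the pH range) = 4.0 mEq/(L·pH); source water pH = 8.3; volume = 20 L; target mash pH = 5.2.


acid = buffering capacity · (pH_source − pH_target) · V
acid = 4.0 · (8.3 − 5.2) · 20

248.0000 mEq


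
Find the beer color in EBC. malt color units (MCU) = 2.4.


SRM = 1.4922·MCU^0.6859;  EBC = SRM·1.97
SRM = 1.4922·2.4^0.6859 = 2.7203
EBC = 2.7203·1.97

5.3590 EBC


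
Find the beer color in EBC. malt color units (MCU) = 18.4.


SRM = 1.4922·MCU^0.6859;  EBC = SRM·1.97
SRM = 1.4922·18.4^0.6859 = 10.9993
EBC = 10.9993·1.97

21.6686 EBC


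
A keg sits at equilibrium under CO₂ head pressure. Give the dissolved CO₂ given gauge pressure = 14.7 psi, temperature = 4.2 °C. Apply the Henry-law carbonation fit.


vols = (P + 14.695)·(0.01821 + 0.09011·e^(−0.04·T))
vols = (14.7 + 14.695)·(0.01821 + 0.09011·e^(−0.04·4.2))

2.7744 volumes


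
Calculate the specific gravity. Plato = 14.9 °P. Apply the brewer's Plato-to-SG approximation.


SG = 259/(259 − P)
SG = 259/(259 − 14.9)

1.0610


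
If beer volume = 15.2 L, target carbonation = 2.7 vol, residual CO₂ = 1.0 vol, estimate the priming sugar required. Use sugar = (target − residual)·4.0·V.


sugar = (2.7 − 1.0)·4.0·15.2

103.3600 g


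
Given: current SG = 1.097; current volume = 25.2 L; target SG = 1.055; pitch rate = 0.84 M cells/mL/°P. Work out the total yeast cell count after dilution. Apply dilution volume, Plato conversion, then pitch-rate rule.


V_w = V·((SG_c−1)/(SG_t−1)−1);  °P = 259 − 259/SG_t;  cells = rate·(V+V_w)·°P
V_w = 25.2·((1.097−1)/(1.055−1)−1) = 19.2436
V_final = 25.2 + 19.2436 = 44.4436
°P = 259 − 259/1.055 = 13.5024
cells = 0.84·44.4436·13.5024

504.0793 billion cells


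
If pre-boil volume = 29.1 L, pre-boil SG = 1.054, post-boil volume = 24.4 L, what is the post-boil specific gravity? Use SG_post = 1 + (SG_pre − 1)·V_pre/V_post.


pts_pre = (1.054 − 1)·1000 = 54.0000
pts_post = 54.0000·29.1/24.4 = 64.4016
SG_post = 1 + 64.4016/1000

1.0644


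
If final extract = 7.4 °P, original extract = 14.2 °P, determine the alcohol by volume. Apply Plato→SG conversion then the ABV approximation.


SG = 259/(259 − P);  ABV = (OG − FG)·131.25
OG = 259/(259 − 14.2) = 1.0580
FG = 259/(259 − 7.4) = 1.0294
ABV = (1.0580 − 1.0294)·131.25

3.7531 % ABV


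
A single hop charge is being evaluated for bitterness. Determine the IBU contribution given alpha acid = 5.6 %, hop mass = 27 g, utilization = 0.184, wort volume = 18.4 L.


IBU = (α/100)·mass·U·1000 / V
IBU = (5.6/100)·27·0.184·1000 / 18.4

15.1200 IBU


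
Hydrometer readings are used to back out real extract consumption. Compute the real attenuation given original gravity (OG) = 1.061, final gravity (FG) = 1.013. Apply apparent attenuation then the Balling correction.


AA = (OG−FG)/(OG−1)·100;  RA = AA·0.8192
AA = (1.061 − 1.013)/(1.061 − 1)·100 = 78.6885
RA = 78.6885·0.8192

64.4616 %


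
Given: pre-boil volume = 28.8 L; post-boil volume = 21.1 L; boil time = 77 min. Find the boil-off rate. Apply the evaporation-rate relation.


rate = (V_pre − V_post) / (t_min/60)
rate = (28.8 − 21.1) / (77/60)

6.0000 L/hr


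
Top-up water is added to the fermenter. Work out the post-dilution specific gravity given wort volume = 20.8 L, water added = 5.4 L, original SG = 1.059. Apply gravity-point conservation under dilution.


SG_new = 1 + (SG_old − 1)·V_old/(V_old + V_water)
pts = (1.059 − 1)·1000·20.8/(20.8 + 5.4) = 46.8397
SG_new = 1 + 46.8397/1000

1.0468


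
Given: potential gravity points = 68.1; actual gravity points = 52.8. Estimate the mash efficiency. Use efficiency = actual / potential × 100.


efficiency = 52.8 / 68.1 × 100

77.5330 %


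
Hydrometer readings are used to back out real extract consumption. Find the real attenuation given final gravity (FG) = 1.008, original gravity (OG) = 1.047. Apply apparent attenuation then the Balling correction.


AA = (OG−FG)/(OG−1)·100;  RA = AA·0.8192
AA = (1.047 − 1.008)/(1.047 − 1)·100 = 82.9787
RA = 82.9787·0.8192

67.9762 %


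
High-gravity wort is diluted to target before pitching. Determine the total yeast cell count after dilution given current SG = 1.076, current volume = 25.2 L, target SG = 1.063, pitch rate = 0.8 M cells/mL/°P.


V_w = V·((SG_c−1)/(SG_t−1)−1);  °P = 259 − 259/SG_t;  cells = rate·(V+V_w)·°P
V_w = 25.2·((1.076−1)/(1.063−1)−1) = 5.2000
V_final = 25.2 + 5.2000 = 30.4000
°P = 259 − 259/1.063 = 15.3500
cells = 0.8·30.4000·15.3500

373.3109 billion cells


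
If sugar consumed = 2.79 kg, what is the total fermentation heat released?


Q = m_sugar · 590 kJ/kg
Q = 2.79 · 590

1646.1000 kJ


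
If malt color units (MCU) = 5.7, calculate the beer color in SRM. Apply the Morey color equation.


SRM = 1.4922 · MCU^0.6859
SRM = 1.4922 · 5.7^0.6859

4.9236 SRM


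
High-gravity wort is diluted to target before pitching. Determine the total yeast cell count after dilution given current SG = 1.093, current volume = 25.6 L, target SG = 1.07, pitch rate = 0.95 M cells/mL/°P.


V_w = V·((SG_c−1)/(SG_t−1)−1);  °P = 259 − 259/SG_t;  cells = rate·(V+V_w)·°P
V_w = 25.6·((1.093−1)/(1.07−1)−1) = 8.4114
V_final = 25.6 + 8.4114 = 34.0114
°P = 259 − 259/1.07 = 16.9439
cells = 0.95·34.0114·16.9439

547.4727 billion cells


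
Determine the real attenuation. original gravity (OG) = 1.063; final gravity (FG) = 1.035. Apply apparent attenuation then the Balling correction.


AA = (OG−FG)/(OG−1)·100;  RA = AA·0.8192
AA = (1.063 − 1.035)/(1.063 − 1)·100 = 44.4444
RA = 44.4444·0.8192

36.4089 %


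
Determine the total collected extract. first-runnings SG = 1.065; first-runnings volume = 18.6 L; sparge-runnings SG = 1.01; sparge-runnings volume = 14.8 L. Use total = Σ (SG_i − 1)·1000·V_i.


first = (1.065 − 1)·1000·18.6 = 1209.0000
sparge = (1.01 − 1)·1000·14.8 = 148.0000
total = 1209.0000 + 148.0000

1357.0000 gravity·L


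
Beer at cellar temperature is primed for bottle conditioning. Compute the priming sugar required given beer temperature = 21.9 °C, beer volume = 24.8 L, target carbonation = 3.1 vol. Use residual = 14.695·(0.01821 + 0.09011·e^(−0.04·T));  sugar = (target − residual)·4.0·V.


residual = 14.695·(0.01821 + 0.09011·e^(−0.04·21.9)) = 0.8190
sugar = (3.1 − 0.8190)·4.0·24.8

226.2713 g


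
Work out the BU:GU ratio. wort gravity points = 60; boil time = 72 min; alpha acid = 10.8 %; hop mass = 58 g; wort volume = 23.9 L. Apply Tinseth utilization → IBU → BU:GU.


U = 1.65·0.000125^(GP/1000)·(1−e^(−0.04t))/4.15;  IBU = (α/100)·m·U·1000/V;  BU:GU = IBU/GP
U = 1.65·0.000125^(60/1000)·(1−e^(−0.04·72))/4.15 = 0.2189
IBU = (10.8/100)·58·0.2189·1000/23.9 = 57.3607
BU:GU = 57.3607/60

0.9560


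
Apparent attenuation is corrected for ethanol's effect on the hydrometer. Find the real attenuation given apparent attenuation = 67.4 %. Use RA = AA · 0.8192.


RA = 67.4 · 0.8192

55.2141 %


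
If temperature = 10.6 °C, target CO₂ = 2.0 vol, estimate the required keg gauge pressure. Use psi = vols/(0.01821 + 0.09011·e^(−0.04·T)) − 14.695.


psi = 2.0/(0.01821 + 0.09011·e^(−0.04·10.6)) − 14.695

11.2184 psi


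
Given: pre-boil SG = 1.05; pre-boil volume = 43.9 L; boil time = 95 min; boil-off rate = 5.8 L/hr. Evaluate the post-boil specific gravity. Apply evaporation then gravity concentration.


V_post = V_pre − rate·(t/60);  SG_post = 1 + (SG_pre−1)·V_pre/V_post
V_post = 43.9 − 5.8·(95/60) = 34.7167
SG_post = 1 + (1.05 − 1)·43.9/34.7167

1.0632


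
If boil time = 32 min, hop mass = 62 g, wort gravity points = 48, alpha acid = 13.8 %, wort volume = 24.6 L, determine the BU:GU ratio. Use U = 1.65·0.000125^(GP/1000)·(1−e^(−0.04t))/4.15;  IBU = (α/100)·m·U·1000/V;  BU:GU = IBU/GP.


U = 1.65·0.000125^(48/1000)·(1−e^(−0.04·32))/4.15 = 0.1865
IBU = (13.8/100)·62·0.1865·1000/24.6 = 64.8542
BU:GU = 64.8542/48

1.3511


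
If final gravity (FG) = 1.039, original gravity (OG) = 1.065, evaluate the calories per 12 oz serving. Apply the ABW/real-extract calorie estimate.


ABW = (OG−FG)·131.25·0.79/FG;  °P = 259 − 259/SG (for OG→OE and FG→AE);  RE = 0.1808·OE + 0.8192·AE;  Cal = (6.9·ABW + 4·(RE−0.1))·FG·3.55
ABW = (1.065 − 1.039)·131.25·0.79/1.039 = 2.5947
OE = 259 − 259/1.065 = 15.8075 °P
AE = 259 − 259/1.039 = 9.7218 °P
RE = 0.1808·15.8075 + 0.8192·9.7218 = 10.8221 °P
Cal = (6.9·2.5947 + 4·(10.8221−0.1))·1.039·3.55

224.2277 kcal


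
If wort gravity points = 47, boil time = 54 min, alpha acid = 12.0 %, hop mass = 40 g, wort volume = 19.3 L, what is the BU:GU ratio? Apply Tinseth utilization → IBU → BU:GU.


U = 1.65·0.000125^(GP/1000)·(1−e^(−0.04t))/4.15;  IBU = (α/100)·m·U·1000/V;  BU:GU = IBU/GP
U = 1.65·0.000125^(47/1000)·(1−e^(−0.04·54))/4.15 = 0.2306
IBU = (12.0/100)·40·0.2306·1000/19.3 = 57.3401
BU:GU = 57.3401/47

1.2200


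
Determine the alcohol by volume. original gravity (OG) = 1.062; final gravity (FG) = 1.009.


ABV = (OG − FG) · 131.25
ABV = (1.062 − 1.009) · 131.25

6.9563 % ABV


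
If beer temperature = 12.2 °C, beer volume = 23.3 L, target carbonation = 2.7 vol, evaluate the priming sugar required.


residual = 14.695·(0.01821 + 0.09011·e^(−0.04·T));  sugar = (target − residual)·4.0·V
residual = 14.695·(0.01821 + 0.09011·e^(−0.04·12.2)) = 1.0804
sugar = (2.7 − 1.0804)·4.0·23.3

150.9431 g


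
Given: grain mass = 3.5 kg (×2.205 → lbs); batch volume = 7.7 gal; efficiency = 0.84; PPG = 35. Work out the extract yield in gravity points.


points = lbs × PPG × eff / vol
lbs = 3.5 × 2.205 = 7.7175
points = 7.7175 × 35 × 0.84 / 7.7

29.4668 points


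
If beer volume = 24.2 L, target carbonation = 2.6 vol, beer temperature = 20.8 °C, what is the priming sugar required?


residual = 14.695·(0.01821 + 0.09011·e^(−0.04·T));  sugar = (target − residual)·4.0·V
residual = 14.695·(0.01821 + 0.09011·e^(−0.04·20.8)) = 0.8438
sugar = (2.6 − 0.8438)·4.0·24.2

169.9959 g


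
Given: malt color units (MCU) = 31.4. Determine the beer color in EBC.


SRM = 1.4922·MCU^0.6859;  EBC = SRM·1.97
SRM = 1.4922·31.4^0.6859 = 15.8698
EBC = 15.8698·1.97

31.2635 EBC


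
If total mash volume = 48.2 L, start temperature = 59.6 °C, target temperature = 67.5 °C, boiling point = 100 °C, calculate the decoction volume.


V_dec = V_total·(T_target − T_start)/(T_boil − T_start)
V_dec = 48.2·(67.5 − 59.6)/(100 − 59.6)

9.4252 L


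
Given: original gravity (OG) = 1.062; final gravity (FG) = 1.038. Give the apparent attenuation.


AA = (OG − FG)/(OG − 1) · 100
AA = (1.062 − 1.038)/(1.062 − 1) · 100

38.7097 %


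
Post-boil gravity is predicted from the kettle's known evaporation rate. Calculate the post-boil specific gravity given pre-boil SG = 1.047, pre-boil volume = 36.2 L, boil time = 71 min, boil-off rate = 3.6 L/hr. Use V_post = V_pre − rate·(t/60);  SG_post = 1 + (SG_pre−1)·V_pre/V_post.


V_post = 36.2 − 3.6·(71/60) = 31.9400
SG_post = 1 + (1.047 − 1)·36.2/31.9400

1.0533


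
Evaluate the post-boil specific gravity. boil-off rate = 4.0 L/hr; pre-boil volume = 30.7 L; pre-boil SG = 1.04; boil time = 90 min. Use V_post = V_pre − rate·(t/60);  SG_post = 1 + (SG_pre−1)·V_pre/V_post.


V_post = 30.7 − 4.0·(90/60) = 24.7000
SG_post = 1 + (1.04 − 1)·30.7/24.7000

1.0497


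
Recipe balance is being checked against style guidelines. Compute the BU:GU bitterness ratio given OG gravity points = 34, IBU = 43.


BU:GU = IBU / OG_points
BU:GU = 43 / 34

1.2647


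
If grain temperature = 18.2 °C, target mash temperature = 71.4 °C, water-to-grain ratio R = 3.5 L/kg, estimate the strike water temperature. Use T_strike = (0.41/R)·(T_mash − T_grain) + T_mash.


T_strike = (0.41/3.5)·(71.4 − 18.2) + 71.4

77.6320 °C


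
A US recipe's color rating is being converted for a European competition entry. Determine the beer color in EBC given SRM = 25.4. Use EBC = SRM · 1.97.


EBC = 25.4 · 1.97

50.0380 EBC


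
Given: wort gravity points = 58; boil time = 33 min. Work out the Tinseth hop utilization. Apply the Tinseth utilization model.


U = 1.65·0.000125^(GP/1000) · (1 − e^(−0.04·t))/4.15
bigness = 1.65·0.000125^(58/1000) = 0.9797
boil_factor = (1 − e^(−0.04·33))/4.15 = 0.1766
U = 0.9797 · 0.1766

0.1730
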